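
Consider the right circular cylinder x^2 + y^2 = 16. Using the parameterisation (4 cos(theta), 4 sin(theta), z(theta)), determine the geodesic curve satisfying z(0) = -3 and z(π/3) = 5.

Parameterise the cylinder of radius R = 4 as
    r(θ) = (4 cos θ, 4 sin θ, z(θ)).
The arc-length element is
    ds = sqrt(16 + (dz/dθ)^2) dθ,
so the Lagrangian is L = sqrt(16 + z'^2).
L depends on z' only, not on z or θ, so ∂L/∂z = 0 and
    ∂L/∂z' = z' / sqrt(16 + z'^2).
The Euler-Lagrange equation gives
    d/dθ( z' / sqrt(16 + z'^2) ) = 0,
so z' is constant. Integrating once:
    z(θ) = a θ + b,
a helix on the cylinder (a straight line when the cylinder is unrolled). The constants a, b are determined by the endpoint conditions.
With endpoint conditions z(0) = -3 and z(π/3) = 5: from z(0) = b we get b = -3, and a·π/3 + -3 = 5 gives a = 24/π, so
    z(θ) = (24/π) θ − 3.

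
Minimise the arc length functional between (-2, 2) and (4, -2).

Arc-length functional: J[y] = ∫ sqrt(1 + (y')^2) dx.
Lagrangian L = sqrt(1 + (y')^2) has no explicit y dependence, so ∂L/∂y = 0 and the Euler-Lagrange equation gives
    d/dx( y' / sqrt(1 + (y')^2) ) = 0  ⇒  y' / sqrt(1 + (y')^2) = const.
Hence y' is constant, so y(x) is affine.
Fitting the endpoints (-2, 2) and (4, -2):
    slope m = ((-2) − 2) / (4 − (-2)) = -2/3,
    intercept c = 2 − m·(-2) = 2/3.
Extremal: y(x) = (-2/3) x + 2/3.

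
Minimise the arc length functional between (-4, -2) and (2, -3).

Arc-length functional: J[y] = ∫ sqrt(1 + (y')^2) dx.
Lagrangian L = sqrt(1 + (y')^2) has no explicit y dependence, so ∂L/∂y = 0 and the Euler-Lagrange equation gives
    d/dx( y' / sqrt(1 + (y')^2) ) = 0  ⇒  y' / sqrt(1 + (y')^2) = const.
Hence y' is constant, so y(x) is affine.
Fitting the endpoints (-4, -2) and (2, -3):
    slope m = ((-3) − (-2)) / (2 − (-4)) = -1/6,
    intercept c = (-2) − m·(-4) = -8/3.
Extremal: y(x) = (-1/6) x - 8/3.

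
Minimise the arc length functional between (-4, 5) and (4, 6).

Arc-length functional: J[y] = ∫ sqrt(1 + (y')^2) dx.
Lagrangian L = sqrt(1 + (y')^2) has no explicit y dependence, so ∂L/∂y = 0 and the Euler-Lagrange equation gives
    d/dx( y' / sqrt(1 + (y')^2) ) = 0  ⇒  y' / sqrt(1 + (y')^2) = const.
Hence y' is constant, so y(x) is affine.
Fitting the endpoints (-4, 5) and (4, 6):
    slope m = (6 − 5) / (4 − (-4)) = 1/8,
    intercept c = 5 − m·(-4) = 11/2.
Extremal: y(x) = (1/8) x + 11/2.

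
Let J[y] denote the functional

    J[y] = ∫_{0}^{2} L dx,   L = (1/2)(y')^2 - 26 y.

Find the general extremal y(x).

The Lagrangian is L = (1/2)(y')^2 - 26 y.
∂L/∂y = -26.
∂L/∂y' = y'.
The Euler-Lagrange equation d/dx(∂L/∂y') − ∂L/∂y = 0 becomes:
    y'' + 26 = 0
General solution: y(x) = -13 x^2 + A x + B, where A and B are arbitrary constants fixed by the endpoint conditions.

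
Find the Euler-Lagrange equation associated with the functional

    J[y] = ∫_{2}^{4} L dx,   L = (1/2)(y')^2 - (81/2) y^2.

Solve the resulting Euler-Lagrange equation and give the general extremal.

The Lagrangian is L = (1/2)(y')^2 - (81/2) y^2.
∂L/∂y = -81y.
∂L/∂y' = y'.
The Euler-Lagrange equation d/dx(∂L/∂y') − ∂L/∂y = 0 becomes:
    y'' + 81 y = 0
General solution: y(x) = A sin(9x) + B cos(9x), where A and B are arbitrary constants fixed by the endpoint conditions.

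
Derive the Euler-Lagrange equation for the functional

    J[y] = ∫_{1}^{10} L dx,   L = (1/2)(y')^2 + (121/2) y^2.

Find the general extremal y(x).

The Lagrangian is L = (1/2)(y')^2 + (121/2) y^2.
∂L/∂y = 121y.
∂L/∂y' = y'.
The Euler-Lagrange equation d/dx(∂L/∂y') − ∂L/∂y = 0 becomes:
    y'' - 121 y = 0
General solution: y(x) = A e^(11x) + B e^(-11x), where A and B are arbitrary constants fixed by the endpoint conditions.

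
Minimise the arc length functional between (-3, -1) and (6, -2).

Arc-length functional: J[y] = ∫ sqrt(1 + (y')^2) dx.
Lagrangian L = sqrt(1 + (y')^2) has no explicit y dependence, so ∂L/∂y = 0 and the Euler-Lagrange equation gives
    d/dx( y' / sqrt(1 + (y')^2) ) = 0  ⇒  y' / sqrt(1 + (y')^2) = const.
Hence y' is constant, so y(x) is affine.
Fitting the endpoints (-3, -1) and (6, -2):
    slope m = ((-2) − (-1)) / (6 − (-3)) = -1/9,
    intercept c = (-1) − m·(-3) = -4/3.
Extremal: y(x) = (-1/9) x - 4/3.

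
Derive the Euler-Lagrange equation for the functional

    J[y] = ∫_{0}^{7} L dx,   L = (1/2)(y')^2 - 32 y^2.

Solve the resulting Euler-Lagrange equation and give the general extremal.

The Lagrangian is L = (1/2)(y')^2 - 32 y^2.
∂L/∂y = -64y.
∂L/∂y' = y'.
The Euler-Lagrange equation d/dx(∂L/∂y') − ∂L/∂y = 0 becomes:
    y'' + 64 y = 0
General solution: y(x) = A sin(8x) + B cos(8x), where A and B are arbitrary constants fixed by the endpoint conditions.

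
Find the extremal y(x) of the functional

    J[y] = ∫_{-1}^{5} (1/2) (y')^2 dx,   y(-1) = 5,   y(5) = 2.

The Lagrangian is L = (1/2) (y')^2.
Compute ∂L/∂y = 0, ∂L/∂y' = y'.
The Euler-Lagrange equation d/dx(∂L/∂y') − ∂L/∂y = 0 reduces to
    y'' = 0.
Its general solution is
    y(x) = A x + B,
with A, B fixed by the endpoint conditions.
Applying the endpoint conditions y(-1) = 5 and y(5) = 2: solve A·-1 + B = 5 and A·5 + B = 2. Subtracting gives A(5 − -1) = 2 − 5, so A = -1/2, and B = 5 − A·-1 = 9/2. Therefore
    y(x) = (-1/2) x + 9/2.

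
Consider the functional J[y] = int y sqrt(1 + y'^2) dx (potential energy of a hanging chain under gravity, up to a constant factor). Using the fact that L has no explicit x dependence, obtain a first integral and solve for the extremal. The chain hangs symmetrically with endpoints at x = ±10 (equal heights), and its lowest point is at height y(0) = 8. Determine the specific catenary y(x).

The Lagrangian L(y, y') = y sqrt(1 + y'^2) has no explicit x dependence, so the Beltrami identity applies:
    L − y' ∂L/∂y' = C.
Compute ∂L/∂y' = y · y' / sqrt(1 + y'^2). Then
    L − y' ∂L/∂y'
    = y sqrt(1 + y'^2) − y · y'^2 / sqrt(1 + y'^2)
    = y (1 + y'^2 − y'^2) / sqrt(1 + y'^2)
    = y / sqrt(1 + y'^2) = C.
Squaring gives y^2 = C^2 (1 + y'^2), i.e.
    y'^2 = y^2 / C^2 − 1.
Separating variables,
    dy / sqrt(y^2 − C^2) = dx / C,
and integrating gives arccosh(y / C) = (x − a)/C, so
    y(x) = C cosh((x − a)/C),
the catenary. The constants C and a are fixed by the two endpoint conditions (and, for the hanging-chain problem, the length constraint selects C).
Now fit the given data. The endpoints x = ±10 are symmetric at equal height, so the catenary is even about its minimum: a = 0 and y(x) = C cosh(x/C). The lowest point is y(0) = C cosh(0) = C, and we are told y(0) = 8, so C = 8. Therefore
    y(x) = 8 cosh(x/8),
and at the endpoints
    y(±10) = 8 cosh(10/8).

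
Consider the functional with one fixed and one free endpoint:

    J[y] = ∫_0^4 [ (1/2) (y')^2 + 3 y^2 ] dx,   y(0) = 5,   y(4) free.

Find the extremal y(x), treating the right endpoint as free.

The Lagrangian L = (1/2) (y')^2 + 3 y^2 gives
    ∂L/∂y = 6 y,   ∂L/∂y' = y'.
Euler-Lagrange: y'' − 6 y = 0.
With k = sqrt(6), the general solution is
    y(x) = A cosh(sqrt(6) x) + B sinh(sqrt(6) x).
Fixed left endpoint y(0) = 5 ⇒ A = 5.
The right endpoint x = 4 is free, so the natural (transversality) condition is ∂L/∂y' |_{x=4} = 0, i.e. y'(4) = 0.
Compute y'(x) = A k sinh(k x) + B k cosh(k x), so
    y'(4) = A k sinh(k·4) + B k cosh(k·4) = 0
    ⇒ B = −A tanh(k·4) = − 5 tanh(sqrt(6)·4).
Therefore the extremal is
    y(x) = 5 cosh(sqrt(6) x) − 5 tanh(sqrt(6)·4) sinh(sqrt(6) x).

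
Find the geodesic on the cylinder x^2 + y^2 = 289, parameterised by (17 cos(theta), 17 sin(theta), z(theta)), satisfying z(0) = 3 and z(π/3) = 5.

Parameterise the cylinder of radius R = 17 as
    r(θ) = (17 cos θ, 17 sin θ, z(θ)).
The arc-length element is
    ds = sqrt(289 + (dz/dθ)^2) dθ,
so the Lagrangian is L = sqrt(289 + z'^2).
L depends on z' only, not on z or θ, so ∂L/∂z = 0 and
    ∂L/∂z' = z' / sqrt(289 + z'^2).
The Euler-Lagrange equation gives
    d/dθ( z' / sqrt(289 + z'^2) ) = 0,
so z' is constant. Integrating once:
    z(θ) = a θ + b,
a helix on the cylinder (a straight line when the cylinder is unrolled). The constants a, b are determined by the endpoint conditions.
With endpoint conditions z(0) = 3 and z(π/3) = 5: from z(0) = b we get b = 3, and a·π/3 + 3 = 5 gives a = 6/π, so
    z(θ) = (6/π) θ + 3.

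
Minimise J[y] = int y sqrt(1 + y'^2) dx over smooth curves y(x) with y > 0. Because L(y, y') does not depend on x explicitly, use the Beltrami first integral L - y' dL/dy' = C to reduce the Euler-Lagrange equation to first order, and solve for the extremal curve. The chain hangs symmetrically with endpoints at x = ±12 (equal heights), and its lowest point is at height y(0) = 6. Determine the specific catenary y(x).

The Lagrangian L(y, y') = y sqrt(1 + y'^2) has no explicit x dependence, so the Beltrami identity applies:
    L − y' ∂L/∂y' = C.
Compute ∂L/∂y' = y · y' / sqrt(1 + y'^2). Then
    L − y' ∂L/∂y'
    = y sqrt(1 + y'^2) − y · y'^2 / sqrt(1 + y'^2)
    = y (1 + y'^2 − y'^2) / sqrt(1 + y'^2)
    = y / sqrt(1 + y'^2) = C.
Squaring gives y^2 = C^2 (1 + y'^2), i.e.
    y'^2 = y^2 / C^2 − 1.
Separating variables,
    dy / sqrt(y^2 − C^2) = dx / C,
and integrating gives arccosh(y / C) = (x − a)/C, so
    y(x) = C cosh((x − a)/C),
the catenary. The constants C and a are fixed by the two endpoint conditions (and, for the hanging-chain problem, the length constraint selects C).
Now fit the given data. The endpoints x = ±12 are symmetric at equal height, so the catenary is even about its minimum: a = 0 and y(x) = C cosh(x/C). The lowest point is y(0) = C cosh(0) = C, and we are told y(0) = 6, so C = 6. Therefore
    y(x) = 6 cosh(x/6),
and at the endpoints
    y(±12) = 6 cosh(12/6).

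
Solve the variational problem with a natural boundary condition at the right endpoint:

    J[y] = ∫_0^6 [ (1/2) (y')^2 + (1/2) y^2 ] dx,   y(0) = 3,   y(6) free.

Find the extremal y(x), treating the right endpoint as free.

The Lagrangian L = (1/2) (y')^2 + (1/2) y^2 gives
    ∂L/∂y = 1 y,   ∂L/∂y' = y'.
Euler-Lagrange: y'' − y = 0.
With k = 1, the general solution is
    y(x) = A cosh(x) + B sinh(x).
Fixed left endpoint y(0) = 3 ⇒ A = 3.
The right endpoint x = 6 is free, so the natural (transversality) condition is ∂L/∂y' |_{x=6} = 0, i.e. y'(6) = 0.
Compute y'(x) = A k sinh(k x) + B k cosh(k x), so
    y'(6) = A k sinh(k·6) + B k cosh(k·6) = 0
    ⇒ B = −A tanh(k·6) = − 3 tanh(1·6).
Therefore the extremal is
    y(x) = 3 cosh(1 x) − 3 tanh(1·6) sinh(1 x).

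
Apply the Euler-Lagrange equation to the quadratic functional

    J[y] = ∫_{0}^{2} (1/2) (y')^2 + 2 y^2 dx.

The Lagrangian is L = (1/2) (y')^2 + 2 y^2.
Compute ∂L/∂y = 4y, ∂L/∂y' = y'.
The Euler-Lagrange equation d/dx(∂L/∂y') − ∂L/∂y = 0 reduces to
    y'' − 4 y = 0.
Its general solution is
    y(x) = A e^(2x) + B e^(−2x),
with A, B fixed by the endpoint conditions.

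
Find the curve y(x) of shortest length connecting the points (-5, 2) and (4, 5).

Arc-length functional: J[y] = ∫ sqrt(1 + (y')^2) dx.
Lagrangian L = sqrt(1 + (y')^2) has no explicit y dependence, so ∂L/∂y = 0 and the Euler-Lagrange equation gives
    d/dx( y' / sqrt(1 + (y')^2) ) = 0  ⇒  y' / sqrt(1 + (y')^2) = const.
Hence y' is constant, so y(x) is affine.
Fitting the endpoints (-5, 2) and (4, 5):
    slope m = (5 − 2) / (4 − (-5)) = 1/3,
    intercept c = 2 − m·(-5) = 11/3.
Extremal: y(x) = (1/3) x + 11/3.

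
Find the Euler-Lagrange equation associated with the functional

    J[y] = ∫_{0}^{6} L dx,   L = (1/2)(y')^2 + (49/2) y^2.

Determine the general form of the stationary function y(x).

The Lagrangian is L = (1/2)(y')^2 + (49/2) y^2.
∂L/∂y = 49y.
∂L/∂y' = y'.
The Euler-Lagrange equation d/dx(∂L/∂y') − ∂L/∂y = 0 becomes:
    y'' - 49 y = 0
General solution: y(x) = A e^(7x) + B e^(-7x), where A and B are arbitrary constants fixed by the endpoint conditions.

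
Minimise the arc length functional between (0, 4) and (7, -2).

Arc-length functional: J[y] = ∫ sqrt(1 + (y')^2) dx.
Lagrangian L = sqrt(1 + (y')^2) has no explicit y dependence, so ∂L/∂y = 0 and the Euler-Lagrange equation gives
    d/dx( y' / sqrt(1 + (y')^2) ) = 0  ⇒  y' / sqrt(1 + (y')^2) = const.
Hence y' is constant, so y(x) is affine.
Fitting the endpoints (0, 4) and (7, -2):
    slope m = ((-2) − 4) / (7 − 0) = -6/7,
    intercept c = 4 − m·0 = 4.
Extremal: y(x) = (-6/7) x + 4.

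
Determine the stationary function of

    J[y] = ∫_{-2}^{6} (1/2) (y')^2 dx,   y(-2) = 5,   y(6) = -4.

The Lagrangian is L = (1/2) (y')^2.
Compute ∂L/∂y = 0, ∂L/∂y' = y'.
The Euler-Lagrange equation d/dx(∂L/∂y') − ∂L/∂y = 0 reduces to
    y'' = 0.
Its general solution is
    y(x) = A x + B,
with A, B fixed by the endpoint conditions.
Applying the endpoint conditions y(-2) = 5 and y(6) = -4: solve A·-2 + B = 5 and A·6 + B = -4. Subtracting gives A(6 − -2) = -4 − 5, so A = -9/8, and B = 5 − A·-2 = 11/4. Therefore
    y(x) = (-9/8) x + 11/4.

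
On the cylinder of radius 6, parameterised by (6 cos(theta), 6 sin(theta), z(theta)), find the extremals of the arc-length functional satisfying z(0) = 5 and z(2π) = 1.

Parameterise the cylinder of radius R = 6 as
    r(θ) = (6 cos θ, 6 sin θ, z(θ)).
The arc-length element is
    ds = sqrt(36 + (dz/dθ)^2) dθ,
so the Lagrangian is L = sqrt(36 + z'^2).
L depends on z' only, not on z or θ, so ∂L/∂z = 0 and
    ∂L/∂z' = z' / sqrt(36 + z'^2).
The Euler-Lagrange equation gives
    d/dθ( z' / sqrt(36 + z'^2) ) = 0,
so z' is constant. Integrating once:
    z(θ) = a θ + b,
a helix on the cylinder (a straight line when the cylinder is unrolled). The constants a, b are determined by the endpoint conditions.
With endpoint conditions z(0) = 5 and z(2π) = 1: from z(0) = b we get b = 5, and a·2π + 5 = 1 gives a = -2/π, so
    z(θ) = (-2/π) θ + 5.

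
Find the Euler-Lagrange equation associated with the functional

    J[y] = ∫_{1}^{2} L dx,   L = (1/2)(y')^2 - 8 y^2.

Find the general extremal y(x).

The Lagrangian is L = (1/2)(y')^2 - 8 y^2.
∂L/∂y = -16y.
∂L/∂y' = y'.
The Euler-Lagrange equation d/dx(∂L/∂y') − ∂L/∂y = 0 becomes:
    y'' + 16 y = 0
General solution: y(x) = A sin(4x) + B cos(4x), where A and B are arbitrary constants fixed by the endpoint conditions.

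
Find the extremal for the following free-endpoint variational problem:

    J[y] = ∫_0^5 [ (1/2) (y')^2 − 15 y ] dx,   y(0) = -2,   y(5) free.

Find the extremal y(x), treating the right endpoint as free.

The Lagrangian L = (1/2) (y')^2 − 15 y gives
    ∂L/∂y = −15,   ∂L/∂y' = y'.
Euler-Lagrange: d/dx(y') − (−15) = 0, i.e. y'' + 15 = 0, so
    y(x) = −(15/2) x^2 + C1 x + C2.
Fixed left endpoint y(0) = -2 ⇒ C2 = -2.
The right endpoint x = 5 is free, so the natural (transversality) condition is ∂L/∂y' |_{x=5} = 0, i.e. y'(5) = 0.
Compute y'(x) = −15 x + C1, so y'(5) = −75 + C1 = 0 ⇒ C1 = 75.
Therefore the extremal is
    y(x) = −(15/2) x^2 + 75 x − 2.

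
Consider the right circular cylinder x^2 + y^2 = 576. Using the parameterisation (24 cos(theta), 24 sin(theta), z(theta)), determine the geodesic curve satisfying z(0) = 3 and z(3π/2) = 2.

Parameterise the cylinder of radius R = 24 as
    r(θ) = (24 cos θ, 24 sin θ, z(θ)).
The arc-length element is
    ds = sqrt(576 + (dz/dθ)^2) dθ,
so the Lagrangian is L = sqrt(576 + z'^2).
L depends on z' only, not on z or θ, so ∂L/∂z = 0 and
    ∂L/∂z' = z' / sqrt(576 + z'^2).
The Euler-Lagrange equation gives
    d/dθ( z' / sqrt(576 + z'^2) ) = 0,
so z' is constant. Integrating once:
    z(θ) = a θ + b,
a helix on the cylinder (a straight line when the cylinder is unrolled). The constants a, b are determined by the endpoint conditions.
With endpoint conditions z(0) = 3 and z(3π/2) = 2: from z(0) = b we get b = 3, and a·3π/2 + 3 = 2 gives a = -2/(3π), so
    z(θ) = (-2/(3π)) θ + 3.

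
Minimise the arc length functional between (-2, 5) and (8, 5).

Arc-length functional: J[y] = ∫ sqrt(1 + (y')^2) dx.
Lagrangian L = sqrt(1 + (y')^2) has no explicit y dependence, so ∂L/∂y = 0 and the Euler-Lagrange equation gives
    d/dx( y' / sqrt(1 + (y')^2) ) = 0  ⇒  y' / sqrt(1 + (y')^2) = const.
Hence y' is constant, so y(x) is affine.
Fitting the endpoints (-2, 5) and (8, 5):
    slope m = (5 − 5) / (8 − (-2)) = 0,
    intercept c = 5 − m·(-2) = 5.
Extremal: y(x) = 5.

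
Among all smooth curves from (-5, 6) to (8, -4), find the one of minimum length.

Arc-length functional: J[y] = ∫ sqrt(1 + (y')^2) dx.
Lagrangian L = sqrt(1 + (y')^2) has no explicit y dependence, so ∂L/∂y = 0 and the Euler-Lagrange equation gives
    d/dx( y' / sqrt(1 + (y')^2) ) = 0  ⇒  y' / sqrt(1 + (y')^2) = const.
Hence y' is constant, so y(x) is affine.
Fitting the endpoints (-5, 6) and (8, -4):
    slope m = ((-4) − 6) / (8 − (-5)) = -10/13,
    intercept c = 6 − m·(-5) = 28/13.
Extremal: y(x) = (-10/13) x + 28/13.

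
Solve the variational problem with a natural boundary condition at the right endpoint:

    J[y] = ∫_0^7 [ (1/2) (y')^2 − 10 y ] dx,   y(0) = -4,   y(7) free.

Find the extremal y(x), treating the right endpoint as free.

The Lagrangian L = (1/2) (y')^2 − 10 y gives
    ∂L/∂y = −10,   ∂L/∂y' = y'.
Euler-Lagrange: d/dx(y') − (−10) = 0, i.e. y'' + 10 = 0, so
    y(x) = −(10/2) x^2 + C1 x + C2.
Fixed left endpoint y(0) = -4 ⇒ C2 = -4.
The right endpoint x = 7 is free, so the natural (transversality) condition is ∂L/∂y' |_{x=7} = 0, i.e. y'(7) = 0.
Compute y'(x) = −10 x + C1, so y'(7) = −70 + C1 = 0 ⇒ C1 = 70.
Therefore the extremal is
    y(x) = −5 x^2 + 70 x − 4.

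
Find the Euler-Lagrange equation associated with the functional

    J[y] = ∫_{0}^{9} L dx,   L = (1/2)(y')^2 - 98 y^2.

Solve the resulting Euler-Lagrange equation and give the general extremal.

The Lagrangian is L = (1/2)(y')^2 - 98 y^2.
∂L/∂y = -196y.
∂L/∂y' = y'.
The Euler-Lagrange equation d/dx(∂L/∂y') − ∂L/∂y = 0 becomes:
    y'' + 196 y = 0
General solution: y(x) = A sin(14x) + B cos(14x), where A and B are arbitrary constants fixed by the endpoint conditions.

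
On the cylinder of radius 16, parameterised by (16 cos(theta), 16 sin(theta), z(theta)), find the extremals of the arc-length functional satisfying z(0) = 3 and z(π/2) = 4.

Parameterise the cylinder of radius R = 16 as
    r(θ) = (16 cos θ, 16 sin θ, z(θ)).
The arc-length element is
    ds = sqrt(256 + (dz/dθ)^2) dθ,
so the Lagrangian is L = sqrt(256 + z'^2).
L depends on z' only, not on z or θ, so ∂L/∂z = 0 and
    ∂L/∂z' = z' / sqrt(256 + z'^2).
The Euler-Lagrange equation gives
    d/dθ( z' / sqrt(256 + z'^2) ) = 0,
so z' is constant. Integrating once:
    z(θ) = a θ + b,
a helix on the cylinder (a straight line when the cylinder is unrolled). The constants a, b are determined by the endpoint conditions.
With endpoint conditions z(0) = 3 and z(π/2) = 4: from z(0) = b we get b = 3, and a·π/2 + 3 = 4 gives a = 2/π, so
    z(θ) = (2/π) θ + 3.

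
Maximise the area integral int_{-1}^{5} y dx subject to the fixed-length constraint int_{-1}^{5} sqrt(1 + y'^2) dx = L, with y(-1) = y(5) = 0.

Set up the augmented Lagrangian using a multiplier λ for the length constraint:
    F(y, y') = y − λ sqrt(1 + y'^2).
F has no explicit x dependence, so the Beltrami identity yields a first integral
    F − y' ∂F/∂y' = C.
Compute ∂F/∂y' = −λ y' / sqrt(1 + y'^2). Then
    y − λ sqrt(1 + y'^2) + λ y'^2 / sqrt(1 + y'^2) = C
    ⇒  y − λ / sqrt(1 + y'^2) = C.
Solving for y' and integrating gives
    (x − a)^2 + (y − b)^2 = λ^2,
a circular arc of radius λ. The constants a, b are determined by the endpoint conditions y(-1) = y(5) = 0, and λ is fixed implicitly by the length constraint
    ∫_{-1}^{5} sqrt(1 + y'^2) dx = L.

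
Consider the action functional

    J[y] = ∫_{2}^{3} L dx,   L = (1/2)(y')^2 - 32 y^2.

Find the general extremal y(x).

The Lagrangian is L = (1/2)(y')^2 - 32 y^2.
∂L/∂y = -64y.
∂L/∂y' = y'.
The Euler-Lagrange equation d/dx(∂L/∂y') − ∂L/∂y = 0 becomes:
    y'' + 64 y = 0
General solution: y(x) = A sin(8x) + B cos(8x), where A and B are arbitrary constants fixed by the endpoint conditions.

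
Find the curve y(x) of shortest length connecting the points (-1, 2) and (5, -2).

Arc-length functional: J[y] = ∫ sqrt(1 + (y')^2) dx.
Lagrangian L = sqrt(1 + (y')^2) has no explicit y dependence, so ∂L/∂y = 0 and the Euler-Lagrange equation gives
    d/dx( y' / sqrt(1 + (y')^2) ) = 0  ⇒  y' / sqrt(1 + (y')^2) = const.
Hence y' is constant, so y(x) is affine.
Fitting the endpoints (-1, 2) and (5, -2):
    slope m = ((-2) − 2) / (5 − (-1)) = -2/3,
    intercept c = 2 − m·(-1) = 4/3.
Extremal: y(x) = (-2/3) x + 4/3.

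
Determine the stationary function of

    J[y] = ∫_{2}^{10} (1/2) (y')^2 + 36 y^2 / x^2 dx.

The Lagrangian is L = (1/2) (y')^2 + 36 y^2 / x^2.
Compute ∂L/∂y = 72y/x^2, ∂L/∂y' = y'.
The Euler-Lagrange equation d/dx(∂L/∂y') − ∂L/∂y = 0 reduces to
    y'' − 72/x^2 · y = 0  (x > 0).
Its general solution is
    y(x) = A x^9 + B x^(-8),
with A, B fixed by the endpoint conditions.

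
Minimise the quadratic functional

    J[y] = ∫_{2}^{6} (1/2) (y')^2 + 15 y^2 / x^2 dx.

The Lagrangian is L = (1/2) (y')^2 + 15 y^2 / x^2.
Compute ∂L/∂y = 30y/x^2, ∂L/∂y' = y'.
The Euler-Lagrange equation d/dx(∂L/∂y') − ∂L/∂y = 0 reduces to
    y'' − 30/x^2 · y = 0  (x > 0).
Its general solution is
    y(x) = A x^6 + B x^(-5),
with A, B fixed by the endpoint conditions.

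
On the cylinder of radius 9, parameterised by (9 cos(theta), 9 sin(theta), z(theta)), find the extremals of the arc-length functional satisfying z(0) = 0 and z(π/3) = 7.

Parameterise the cylinder of radius R = 9 as
    r(θ) = (9 cos θ, 9 sin θ, z(θ)).
The arc-length element is
    ds = sqrt(81 + (dz/dθ)^2) dθ,
so the Lagrangian is L = sqrt(81 + z'^2).
L depends on z' only, not on z or θ, so ∂L/∂z = 0 and
    ∂L/∂z' = z' / sqrt(81 + z'^2).
The Euler-Lagrange equation gives
    d/dθ( z' / sqrt(81 + z'^2) ) = 0,
so z' is constant. Integrating once:
    z(θ) = a θ + b,
a helix on the cylinder (a straight line when the cylinder is unrolled). The constants a, b are determined by the endpoint conditions.
With endpoint conditions z(0) = 0 and z(π/3) = 7: from z(0) = b we get b = 0, and a·π/3 + 0 = 7 gives a = 21/π, so
    z(θ) = (21/π) θ.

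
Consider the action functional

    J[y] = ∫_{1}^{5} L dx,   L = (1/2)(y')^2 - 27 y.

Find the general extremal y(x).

The Lagrangian is L = (1/2)(y')^2 - 27 y.
∂L/∂y = -27.
∂L/∂y' = y'.
The Euler-Lagrange equation d/dx(∂L/∂y') − ∂L/∂y = 0 becomes:
    y'' + 27 = 0
General solution: y(x) = -(27/2) x^2 + A x + B, where A and B are arbitrary constants fixed by the endpoint conditions.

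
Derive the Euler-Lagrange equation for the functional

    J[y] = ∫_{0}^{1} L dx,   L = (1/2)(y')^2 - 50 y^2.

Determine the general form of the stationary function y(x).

The Lagrangian is L = (1/2)(y')^2 - 50 y^2.
∂L/∂y = -100y.
∂L/∂y' = y'.
The Euler-Lagrange equation d/dx(∂L/∂y') − ∂L/∂y = 0 becomes:
    y'' + 100 y = 0
General solution: y(x) = A sin(10x) + B cos(10x), where A and B are arbitrary constants fixed by the endpoint conditions.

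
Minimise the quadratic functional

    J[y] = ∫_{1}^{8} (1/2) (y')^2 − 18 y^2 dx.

The Lagrangian is L = (1/2) (y')^2 − 18 y^2.
Compute ∂L/∂y = -36y, ∂L/∂y' = y'.
The Euler-Lagrange equation d/dx(∂L/∂y') − ∂L/∂y = 0 reduces to
    y'' + 36 y = 0.
Its general solution is
    y(x) = A sin(6x) + B cos(6x),
with A, B fixed by the endpoint conditions.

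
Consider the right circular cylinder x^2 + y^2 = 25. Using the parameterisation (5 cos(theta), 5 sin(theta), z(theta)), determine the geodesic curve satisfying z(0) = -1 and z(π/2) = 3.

Parameterise the cylinder of radius R = 5 as
    r(θ) = (5 cos θ, 5 sin θ, z(θ)).
The arc-length element is
    ds = sqrt(25 + (dz/dθ)^2) dθ,
so the Lagrangian is L = sqrt(25 + z'^2).
L depends on z' only, not on z or θ, so ∂L/∂z = 0 and
    ∂L/∂z' = z' / sqrt(25 + z'^2).
The Euler-Lagrange equation gives
    d/dθ( z' / sqrt(25 + z'^2) ) = 0,
so z' is constant. Integrating once:
    z(θ) = a θ + b,
a helix on the cylinder (a straight line when the cylinder is unrolled). The constants a, b are determined by the endpoint conditions.
With endpoint conditions z(0) = -1 and z(π/2) = 3: from z(0) = b we get b = -1, and a·π/2 + -1 = 3 gives a = 8/π, so
    z(θ) = (8/π) θ − 1.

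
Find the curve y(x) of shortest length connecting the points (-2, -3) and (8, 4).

Arc-length functional: J[y] = ∫ sqrt(1 + (y')^2) dx.
Lagrangian L = sqrt(1 + (y')^2) has no explicit y dependence, so ∂L/∂y = 0 and the Euler-Lagrange equation gives
    d/dx( y' / sqrt(1 + (y')^2) ) = 0  ⇒  y' / sqrt(1 + (y')^2) = const.
Hence y' is constant, so y(x) is affine.
Fitting the endpoints (-2, -3) and (8, 4):
    slope m = (4 − (-3)) / (8 − (-2)) = 7/10,
    intercept c = (-3) − m·(-2) = -8/5.
Extremal: y(x) = (7/10) x - 8/5.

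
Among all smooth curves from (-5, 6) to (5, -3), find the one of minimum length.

Arc-length functional: J[y] = ∫ sqrt(1 + (y')^2) dx.
Lagrangian L = sqrt(1 + (y')^2) has no explicit y dependence, so ∂L/∂y = 0 and the Euler-Lagrange equation gives
    d/dx( y' / sqrt(1 + (y')^2) ) = 0  ⇒  y' / sqrt(1 + (y')^2) = const.
Hence y' is constant, so y(x) is affine.
Fitting the endpoints (-5, 6) and (5, -3):
    slope m = ((-3) − 6) / (5 − (-5)) = -9/10,
    intercept c = 6 − m·(-5) = 3/2.
Extremal: y(x) = (-9/10) x + 3/2.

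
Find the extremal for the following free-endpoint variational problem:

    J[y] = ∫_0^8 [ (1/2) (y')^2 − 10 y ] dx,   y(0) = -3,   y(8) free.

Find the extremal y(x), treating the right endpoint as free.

The Lagrangian L = (1/2) (y')^2 − 10 y gives
    ∂L/∂y = −10,   ∂L/∂y' = y'.
Euler-Lagrange: d/dx(y') − (−10) = 0, i.e. y'' + 10 = 0, so
    y(x) = −(10/2) x^2 + C1 x + C2.
Fixed left endpoint y(0) = -3 ⇒ C2 = -3.
The right endpoint x = 8 is free, so the natural (transversality) condition is ∂L/∂y' |_{x=8} = 0, i.e. y'(8) = 0.
Compute y'(x) = −10 x + C1, so y'(8) = −80 + C1 = 0 ⇒ C1 = 80.
Therefore the extremal is
    y(x) = −5 x^2 + 80 x − 3.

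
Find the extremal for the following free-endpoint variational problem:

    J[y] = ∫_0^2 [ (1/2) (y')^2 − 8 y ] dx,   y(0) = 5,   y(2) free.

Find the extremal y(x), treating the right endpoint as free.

The Lagrangian L = (1/2) (y')^2 − 8 y gives
    ∂L/∂y = −8,   ∂L/∂y' = y'.
Euler-Lagrange: d/dx(y') − (−8) = 0, i.e. y'' + 8 = 0, so
    y(x) = −(8/2) x^2 + C1 x + C2.
Fixed left endpoint y(0) = 5 ⇒ C2 = 5.
The right endpoint x = 2 is free, so the natural (transversality) condition is ∂L/∂y' |_{x=2} = 0, i.e. y'(2) = 0.
Compute y'(x) = −8 x + C1, so y'(2) = −16 + C1 = 0 ⇒ C1 = 16.
Therefore the extremal is
    y(x) = −4 x^2 + 16 x + 5.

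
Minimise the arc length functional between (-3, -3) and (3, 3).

Arc-length functional: J[y] = ∫ sqrt(1 + (y')^2) dx.
Lagrangian L = sqrt(1 + (y')^2) has no explicit y dependence, so ∂L/∂y = 0 and the Euler-Lagrange equation gives
    d/dx( y' / sqrt(1 + (y')^2) ) = 0  ⇒  y' / sqrt(1 + (y')^2) = const.
Hence y' is constant, so y(x) is affine.
Fitting the endpoints (-3, -3) and (3, 3):
    slope m = (3 − (-3)) / (3 − (-3)) = 1,
    intercept c = (-3) − m·(-3) = 0.
Extremal: y(x) = x.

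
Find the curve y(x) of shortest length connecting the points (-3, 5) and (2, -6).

Arc-length functional: J[y] = ∫ sqrt(1 + (y')^2) dx.
Lagrangian L = sqrt(1 + (y')^2) has no explicit y dependence, so ∂L/∂y = 0 and the Euler-Lagrange equation gives
    d/dx( y' / sqrt(1 + (y')^2) ) = 0  ⇒  y' / sqrt(1 + (y')^2) = const.
Hence y' is constant, so y(x) is affine.
Fitting the endpoints (-3, 5) and (2, -6):
    slope m = ((-6) − 5) / (2 − (-3)) = -11/5,
    intercept c = 5 − m·(-3) = -8/5.
Extremal: y(x) = (-11/5) x - 8/5.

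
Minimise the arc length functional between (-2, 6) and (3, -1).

Arc-length functional: J[y] = ∫ sqrt(1 + (y')^2) dx.
Lagrangian L = sqrt(1 + (y')^2) has no explicit y dependence, so ∂L/∂y = 0 and the Euler-Lagrange equation gives
    d/dx( y' / sqrt(1 + (y')^2) ) = 0  ⇒  y' / sqrt(1 + (y')^2) = const.
Hence y' is constant, so y(x) is affine.
Fitting the endpoints (-2, 6) and (3, -1):
    slope m = ((-1) − 6) / (3 − (-2)) = -7/5,
    intercept c = 6 − m·(-2) = 16/5.
Extremal: y(x) = (-7/5) x + 16/5.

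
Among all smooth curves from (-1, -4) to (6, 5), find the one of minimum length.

Arc-length functional: J[y] = ∫ sqrt(1 + (y')^2) dx.
Lagrangian L = sqrt(1 + (y')^2) has no explicit y dependence, so ∂L/∂y = 0 and the Euler-Lagrange equation gives
    d/dx( y' / sqrt(1 + (y')^2) ) = 0  ⇒  y' / sqrt(1 + (y')^2) = const.
Hence y' is constant, so y(x) is affine.
Fitting the endpoints (-1, -4) and (6, 5):
    slope m = (5 − (-4)) / (6 − (-1)) = 9/7,
    intercept c = (-4) − m·(-1) = -19/7.
Extremal: y(x) = (9/7) x - 19/7.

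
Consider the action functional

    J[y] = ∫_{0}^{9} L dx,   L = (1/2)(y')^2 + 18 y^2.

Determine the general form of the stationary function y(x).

The Lagrangian is L = (1/2)(y')^2 + 18 y^2.
∂L/∂y = 36y.
∂L/∂y' = y'.
The Euler-Lagrange equation d/dx(∂L/∂y') − ∂L/∂y = 0 becomes:
    y'' - 36 y = 0
General solution: y(x) = A e^(6x) + B e^(-6x), where A and B are arbitrary constants fixed by the endpoint conditions.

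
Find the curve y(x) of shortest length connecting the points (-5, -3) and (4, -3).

Arc-length functional: J[y] = ∫ sqrt(1 + (y')^2) dx.
Lagrangian L = sqrt(1 + (y')^2) has no explicit y dependence, so ∂L/∂y = 0 and the Euler-Lagrange equation gives
    d/dx( y' / sqrt(1 + (y')^2) ) = 0  ⇒  y' / sqrt(1 + (y')^2) = const.
Hence y' is constant, so y(x) is affine.
Fitting the endpoints (-5, -3) and (4, -3):
    slope m = ((-3) − (-3)) / (4 − (-5)) = 0,
    intercept c = (-3) − m·(-5) = -3.
Extremal: y(x) = -3.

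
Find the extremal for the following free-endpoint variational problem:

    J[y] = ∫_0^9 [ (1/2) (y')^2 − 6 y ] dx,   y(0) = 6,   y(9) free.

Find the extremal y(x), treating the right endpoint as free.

The Lagrangian L = (1/2) (y')^2 − 6 y gives
    ∂L/∂y = −6,   ∂L/∂y' = y'.
Euler-Lagrange: d/dx(y') − (−6) = 0, i.e. y'' + 6 = 0, so
    y(x) = −(6/2) x^2 + C1 x + C2.
Fixed left endpoint y(0) = 6 ⇒ C2 = 6.
The right endpoint x = 9 is free, so the natural (transversality) condition is ∂L/∂y' |_{x=9} = 0, i.e. y'(9) = 0.
Compute y'(x) = −6 x + C1, so y'(9) = −54 + C1 = 0 ⇒ C1 = 54.
Therefore the extremal is
    y(x) = −3 x^2 + 54 x + 6.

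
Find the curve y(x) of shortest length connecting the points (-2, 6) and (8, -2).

Arc-length functional: J[y] = ∫ sqrt(1 + (y')^2) dx.
Lagrangian L = sqrt(1 + (y')^2) has no explicit y dependence, so ∂L/∂y = 0 and the Euler-Lagrange equation gives
    d/dx( y' / sqrt(1 + (y')^2) ) = 0  ⇒  y' / sqrt(1 + (y')^2) = const.
Hence y' is constant, so y(x) is affine.
Fitting the endpoints (-2, 6) and (8, -2):
    slope m = ((-2) − 6) / (8 − (-2)) = -4/5,
    intercept c = 6 − m·(-2) = 22/5.
Extremal: y(x) = (-4/5) x + 22/5.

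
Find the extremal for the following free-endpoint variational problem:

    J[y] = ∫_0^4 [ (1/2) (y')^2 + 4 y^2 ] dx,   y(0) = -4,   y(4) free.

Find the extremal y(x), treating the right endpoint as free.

The Lagrangian L = (1/2) (y')^2 + 4 y^2 gives
    ∂L/∂y = 8 y,   ∂L/∂y' = y'.
Euler-Lagrange: y'' − 8 y = 0.
With k = sqrt(8), the general solution is
    y(x) = A cosh(sqrt(8) x) + B sinh(sqrt(8) x).
Fixed left endpoint y(0) = -4 ⇒ A = -4.
The right endpoint x = 4 is free, so the natural (transversality) condition is ∂L/∂y' |_{x=4} = 0, i.e. y'(4) = 0.
Compute y'(x) = A k sinh(k x) + B k cosh(k x), so
    y'(4) = A k sinh(k·4) + B k cosh(k·4) = 0
    ⇒ B = −A tanh(k·4) = 4 tanh(sqrt(8)·4).
Therefore the extremal is
    y(x) = −4 cosh(sqrt(8) x) + 4 tanh(sqrt(8)·4) sinh(sqrt(8) x).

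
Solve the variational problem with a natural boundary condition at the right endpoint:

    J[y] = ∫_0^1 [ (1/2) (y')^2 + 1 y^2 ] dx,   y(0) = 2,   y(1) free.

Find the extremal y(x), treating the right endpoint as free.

The Lagrangian L = (1/2) (y')^2 + 1 y^2 gives
    ∂L/∂y = 2 y,   ∂L/∂y' = y'.
Euler-Lagrange: y'' − 2 y = 0.
With k = sqrt(2), the general solution is
    y(x) = A cosh(sqrt(2) x) + B sinh(sqrt(2) x).
Fixed left endpoint y(0) = 2 ⇒ A = 2.
The right endpoint x = 1 is free, so the natural (transversality) condition is ∂L/∂y' |_{x=1} = 0, i.e. y'(1) = 0.
Compute y'(x) = A k sinh(k x) + B k cosh(k x), so
    y'(1) = A k sinh(k·1) + B k cosh(k·1) = 0
    ⇒ B = −A tanh(k·1) = − 2 tanh(sqrt(2)·1).
Therefore the extremal is
    y(x) = 2 cosh(sqrt(2) x) − 2 tanh(sqrt(2)·1) sinh(sqrt(2) x).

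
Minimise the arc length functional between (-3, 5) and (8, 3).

Arc-length functional: J[y] = ∫ sqrt(1 + (y')^2) dx.
Lagrangian L = sqrt(1 + (y')^2) has no explicit y dependence, so ∂L/∂y = 0 and the Euler-Lagrange equation gives
    d/dx( y' / sqrt(1 + (y')^2) ) = 0  ⇒  y' / sqrt(1 + (y')^2) = const.
Hence y' is constant, so y(x) is affine.
Fitting the endpoints (-3, 5) and (8, 3):
    slope m = (3 − 5) / (8 − (-3)) = -2/11,
    intercept c = 5 − m·(-3) = 49/11.
Extremal: y(x) = (-2/11) x + 49/11.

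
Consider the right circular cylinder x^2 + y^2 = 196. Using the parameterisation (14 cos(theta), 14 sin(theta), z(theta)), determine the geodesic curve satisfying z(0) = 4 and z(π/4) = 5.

Parameterise the cylinder of radius R = 14 as
    r(θ) = (14 cos θ, 14 sin θ, z(θ)).
The arc-length element is
    ds = sqrt(196 + (dz/dθ)^2) dθ,
so the Lagrangian is L = sqrt(196 + z'^2).
L depends on z' only, not on z or θ, so ∂L/∂z = 0 and
    ∂L/∂z' = z' / sqrt(196 + z'^2).
The Euler-Lagrange equation gives
    d/dθ( z' / sqrt(196 + z'^2) ) = 0,
so z' is constant. Integrating once:
    z(θ) = a θ + b,
a helix on the cylinder (a straight line when the cylinder is unrolled). The constants a, b are determined by the endpoint conditions.
With endpoint conditions z(0) = 4 and z(π/4) = 5: from z(0) = b we get b = 4, and a·π/4 + 4 = 5 gives a = 4/π, so
    z(θ) = (4/π) θ + 4.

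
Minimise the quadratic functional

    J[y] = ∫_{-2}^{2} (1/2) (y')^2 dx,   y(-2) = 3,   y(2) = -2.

The Lagrangian is L = (1/2) (y')^2.
Compute ∂L/∂y = 0, ∂L/∂y' = y'.
The Euler-Lagrange equation d/dx(∂L/∂y') − ∂L/∂y = 0 reduces to
    y'' = 0.
Its general solution is
    y(x) = A x + B,
with A, B fixed by the endpoint conditions.
Applying the endpoint conditions y(-2) = 3 and y(2) = -2: solve A·-2 + B = 3 and A·2 + B = -2. Subtracting gives A(2 − -2) = -2 − 3, so A = -5/4, and B = 3 − A·-2 = 1/2. Therefore
    y(x) = (-5/4) x + 1/2.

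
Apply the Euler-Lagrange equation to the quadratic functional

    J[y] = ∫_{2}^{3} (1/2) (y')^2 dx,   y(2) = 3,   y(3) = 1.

The Lagrangian is L = (1/2) (y')^2.
Compute ∂L/∂y = 0, ∂L/∂y' = y'.
The Euler-Lagrange equation d/dx(∂L/∂y') − ∂L/∂y = 0 reduces to
    y'' = 0.
Its general solution is
    y(x) = A x + B,
with A, B fixed by the endpoint conditions.
Applying the endpoint conditions y(2) = 3 and y(3) = 1: solve A·2 + B = 3 and A·3 + B = 1. Subtracting gives A(3 − 2) = 1 − 3, so A = -2, and B = 3 − A·2 = 7. Therefore
    y(x) = -2 x + 7.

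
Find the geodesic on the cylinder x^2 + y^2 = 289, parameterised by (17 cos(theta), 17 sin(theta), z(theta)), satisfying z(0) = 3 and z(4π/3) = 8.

Parameterise the cylinder of radius R = 17 as
    r(θ) = (17 cos θ, 17 sin θ, z(θ)).
The arc-length element is
    ds = sqrt(289 + (dz/dθ)^2) dθ,
so the Lagrangian is L = sqrt(289 + z'^2).
L depends on z' only, not on z or θ, so ∂L/∂z = 0 and
    ∂L/∂z' = z' / sqrt(289 + z'^2).
The Euler-Lagrange equation gives
    d/dθ( z' / sqrt(289 + z'^2) ) = 0,
so z' is constant. Integrating once:
    z(θ) = a θ + b,
a helix on the cylinder (a straight line when the cylinder is unrolled). The constants a, b are determined by the endpoint conditions.
With endpoint conditions z(0) = 3 and z(4π/3) = 8: from z(0) = b we get b = 3, and a·4π/3 + 3 = 8 gives a = 15/(4π), so
    z(θ) = (15/(4π)) θ + 3.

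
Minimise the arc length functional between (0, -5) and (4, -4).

Arc-length functional: J[y] = ∫ sqrt(1 + (y')^2) dx.
Lagrangian L = sqrt(1 + (y')^2) has no explicit y dependence, so ∂L/∂y = 0 and the Euler-Lagrange equation gives
    d/dx( y' / sqrt(1 + (y')^2) ) = 0  ⇒  y' / sqrt(1 + (y')^2) = const.
Hence y' is constant, so y(x) is affine.
Fitting the endpoints (0, -5) and (4, -4):
    slope m = ((-4) − (-5)) / (4 − 0) = 1/4,
    intercept c = (-5) − m·0 = -5.
Extremal: y(x) = (1/4) x - 5.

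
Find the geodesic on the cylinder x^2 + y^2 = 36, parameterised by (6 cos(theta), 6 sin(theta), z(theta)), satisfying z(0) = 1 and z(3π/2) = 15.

Parameterise the cylinder of radius R = 6 as
    r(θ) = (6 cos θ, 6 sin θ, z(θ)).
The arc-length element is
    ds = sqrt(36 + (dz/dθ)^2) dθ,
so the Lagrangian is L = sqrt(36 + z'^2).
L depends on z' only, not on z or θ, so ∂L/∂z = 0 and
    ∂L/∂z' = z' / sqrt(36 + z'^2).
The Euler-Lagrange equation gives
    d/dθ( z' / sqrt(36 + z'^2) ) = 0,
so z' is constant. Integrating once:
    z(θ) = a θ + b,
a helix on the cylinder (a straight line when the cylinder is unrolled). The constants a, b are determined by the endpoint conditions.
With endpoint conditions z(0) = 1 and z(3π/2) = 15: from z(0) = b we get b = 1, and a·3π/2 + 1 = 15 gives a = 28/(3π), so
    z(θ) = (28/(3π)) θ + 1.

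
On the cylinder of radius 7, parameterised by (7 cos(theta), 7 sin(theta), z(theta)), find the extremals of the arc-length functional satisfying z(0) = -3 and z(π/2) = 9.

Parameterise the cylinder of radius R = 7 as
    r(θ) = (7 cos θ, 7 sin θ, z(θ)).
The arc-length element is
    ds = sqrt(49 + (dz/dθ)^2) dθ,
so the Lagrangian is L = sqrt(49 + z'^2).
L depends on z' only, not on z or θ, so ∂L/∂z = 0 and
    ∂L/∂z' = z' / sqrt(49 + z'^2).
The Euler-Lagrange equation gives
    d/dθ( z' / sqrt(49 + z'^2) ) = 0,
so z' is constant. Integrating once:
    z(θ) = a θ + b,
a helix on the cylinder (a straight line when the cylinder is unrolled). The constants a, b are determined by the endpoint conditions.
With endpoint conditions z(0) = -3 and z(π/2) = 9: from z(0) = b we get b = -3, and a·π/2 + -3 = 9 gives a = 24/π, so
    z(θ) = (24/π) θ − 3.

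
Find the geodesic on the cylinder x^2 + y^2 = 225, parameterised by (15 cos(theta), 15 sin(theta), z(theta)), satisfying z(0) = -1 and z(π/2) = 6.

Parameterise the cylinder of radius R = 15 as
    r(θ) = (15 cos θ, 15 sin θ, z(θ)).
The arc-length element is
    ds = sqrt(225 + (dz/dθ)^2) dθ,
so the Lagrangian is L = sqrt(225 + z'^2).
L depends on z' only, not on z or θ, so ∂L/∂z = 0 and
    ∂L/∂z' = z' / sqrt(225 + z'^2).
The Euler-Lagrange equation gives
    d/dθ( z' / sqrt(225 + z'^2) ) = 0,
so z' is constant. Integrating once:
    z(θ) = a θ + b,
a helix on the cylinder (a straight line when the cylinder is unrolled). The constants a, b are determined by the endpoint conditions.
With endpoint conditions z(0) = -1 and z(π/2) = 6: from z(0) = b we get b = -1, and a·π/2 + -1 = 6 gives a = 14/π, so
    z(θ) = (14/π) θ − 1.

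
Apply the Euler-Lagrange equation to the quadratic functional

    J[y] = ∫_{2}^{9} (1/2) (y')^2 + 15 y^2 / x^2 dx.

The Lagrangian is L = (1/2) (y')^2 + 15 y^2 / x^2.
Compute ∂L/∂y = 30y/x^2, ∂L/∂y' = y'.
The Euler-Lagrange equation d/dx(∂L/∂y') − ∂L/∂y = 0 reduces to
    y'' − 30/x^2 · y = 0  (x > 0).
Its general solution is
    y(x) = A x^6 + B x^(-5),
with A, B fixed by the endpoint conditions.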